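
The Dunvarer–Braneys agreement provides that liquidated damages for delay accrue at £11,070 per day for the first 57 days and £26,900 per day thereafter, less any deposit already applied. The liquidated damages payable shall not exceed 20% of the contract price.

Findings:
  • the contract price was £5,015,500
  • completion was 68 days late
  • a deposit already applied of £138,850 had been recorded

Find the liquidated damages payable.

£788,040

First 57 days: 57 × £11,070 = £630,990
Remaining days: (68 − 57) × £26,900 = £295,900
Accrued per-day damages: £630,990 + £295,900 = £926,890
Less deposit already applied: £926,890 − £138,850 = £788,040
Cap: 20% of £5,015,500 = £1,003,100
Cap at £1,003,100: £788,040 is within the cap, no reduction.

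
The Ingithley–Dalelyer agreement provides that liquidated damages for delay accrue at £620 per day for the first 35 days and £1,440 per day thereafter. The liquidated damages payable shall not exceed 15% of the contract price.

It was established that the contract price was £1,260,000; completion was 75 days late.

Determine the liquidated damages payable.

First 35 days: 35 × £620 = £21,700
Remaining days: (75 − 35) × £1,440 = £57,600
Accrued per-day damages: £21,700 + £57,600 = £79,300
Cap: 15% of £1,260,000 = £189,000
Cap at £189,000: £79,300 is within the cap, no reduction.

£79,300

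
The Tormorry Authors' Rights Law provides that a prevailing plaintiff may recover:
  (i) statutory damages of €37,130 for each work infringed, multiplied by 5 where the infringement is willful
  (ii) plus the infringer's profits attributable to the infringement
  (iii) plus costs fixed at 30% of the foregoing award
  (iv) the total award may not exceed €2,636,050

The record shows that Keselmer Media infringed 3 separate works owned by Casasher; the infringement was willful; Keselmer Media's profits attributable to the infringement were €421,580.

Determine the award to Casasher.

Statutory damages: 3 × €37,130 = €111,390
Multiplied by 5: 5 × €111,390 = €556,950
Combined award: €556,950 + €421,580 = €978,530
Costs: 30% of €978,530 = €293,559
Award plus costs: €978,530 + €293,559 = €1,272,089
Cap at €2,636,050: €1,272,089 is within the cap, no reduction.

€1,272,089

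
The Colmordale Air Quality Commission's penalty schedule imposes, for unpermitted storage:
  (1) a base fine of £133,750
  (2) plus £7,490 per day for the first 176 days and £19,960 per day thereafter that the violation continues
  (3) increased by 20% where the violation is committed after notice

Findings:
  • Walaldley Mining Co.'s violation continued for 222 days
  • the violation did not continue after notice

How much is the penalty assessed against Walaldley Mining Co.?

£2,370,150

First 176 days: 176 × £7,490 = £1,318,240
Remaining days: (222 − 176) × £19,960 = £918,160
Per-day component: £1,318,240 + £918,160 = £2,236,400
Base plus per-day: £133,750 + £2,236,400 = £2,370,150
The violation did not continue after notice: no 20% increase.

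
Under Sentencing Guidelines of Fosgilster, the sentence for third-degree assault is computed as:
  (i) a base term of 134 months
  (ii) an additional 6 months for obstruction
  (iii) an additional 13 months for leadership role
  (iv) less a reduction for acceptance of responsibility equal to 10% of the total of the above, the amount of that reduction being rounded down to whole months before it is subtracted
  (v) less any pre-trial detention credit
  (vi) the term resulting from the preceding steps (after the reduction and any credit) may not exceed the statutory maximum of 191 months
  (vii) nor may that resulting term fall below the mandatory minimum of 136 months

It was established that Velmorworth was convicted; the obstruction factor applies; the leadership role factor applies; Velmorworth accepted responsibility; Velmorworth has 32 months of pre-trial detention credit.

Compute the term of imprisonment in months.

Obstruction enhancement: +6 months
Leadership role enhancement: +13 months
Adjusted term: 134 months + 6 months + 13 months = 153 months
Acceptance of responsibility reduction: 10% of 153 months = 15 months (rounded down)
After reduction: 153 − 15 = 138 months
Less pre-trial detention credit: 138 months − 32 months = 106 months
Cap at 191 months: 106 months is within the cap, no reduction.
Minimum 136 months: 106 months is below the minimum → 136 months

136 months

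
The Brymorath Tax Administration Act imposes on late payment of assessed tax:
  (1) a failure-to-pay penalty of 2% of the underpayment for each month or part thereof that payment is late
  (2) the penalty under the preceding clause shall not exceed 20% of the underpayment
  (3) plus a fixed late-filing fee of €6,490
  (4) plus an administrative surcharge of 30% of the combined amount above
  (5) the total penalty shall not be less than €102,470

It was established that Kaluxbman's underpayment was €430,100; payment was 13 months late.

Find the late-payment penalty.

Penalty: €120,263

Accrued rate: 2% × 13 = 26%, capped at 20% → 20%
Failure-to-pay penalty: 20% of €430,100 = €86,020
Penalty before surcharge: €86,020 + €6,490 = €92,510
Administrative surcharge: 30% of €92,510 = €27,753
Total penalty: €92,510 + €27,753 = €120,263
Minimum €102,470: €120,263 meets the minimum, no increase.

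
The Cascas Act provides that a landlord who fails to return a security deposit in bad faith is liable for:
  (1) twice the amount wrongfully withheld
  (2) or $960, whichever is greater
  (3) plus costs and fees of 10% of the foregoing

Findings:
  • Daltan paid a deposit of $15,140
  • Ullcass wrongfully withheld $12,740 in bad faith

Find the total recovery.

$28,028

Doubled: 2 × $12,740 = $25,480
Minimum $960: $25,480 meets the minimum, no increase.
Costs and fees: 10% of $25,480 = $2,548
Total recovery: $25,480 + $2,548 = $28,028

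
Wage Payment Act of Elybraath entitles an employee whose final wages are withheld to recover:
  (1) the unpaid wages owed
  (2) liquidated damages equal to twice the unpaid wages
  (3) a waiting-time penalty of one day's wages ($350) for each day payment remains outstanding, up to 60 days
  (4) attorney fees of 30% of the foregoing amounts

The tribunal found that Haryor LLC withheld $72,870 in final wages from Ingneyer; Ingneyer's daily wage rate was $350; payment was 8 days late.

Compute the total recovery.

$287,833

Doubled: 2 × $72,870 = $145,740
Penalty days: min(8, 60) = 8
Waiting-time penalty: 8 × $350 = $2,800
Subtotal: $72,870 + $145,740 + $2,800 = $221,410
Attorney fees: 30% of $221,410 = $66,423
Total award: $221,410 + $66,423 = $287,833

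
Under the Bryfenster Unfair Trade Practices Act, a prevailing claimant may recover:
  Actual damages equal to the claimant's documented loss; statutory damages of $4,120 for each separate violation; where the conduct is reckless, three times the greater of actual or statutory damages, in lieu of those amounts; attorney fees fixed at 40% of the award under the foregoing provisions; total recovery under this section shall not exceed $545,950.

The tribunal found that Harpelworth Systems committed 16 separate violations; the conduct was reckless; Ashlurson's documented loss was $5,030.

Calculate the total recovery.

Statutory damages: 16 × $4,120 = $65,920
Greater of actual damages ($5,030) or statutory damages ($65,920): $65,920
Trebled: 3 × $65,920 = $197,760
Attorney fees: 40% of $197,760 = $79,104
Total before cap: $197,760 + $79,104 = $276,864
Cap at $545,950: $276,864 is within the cap, no reduction.

$276,864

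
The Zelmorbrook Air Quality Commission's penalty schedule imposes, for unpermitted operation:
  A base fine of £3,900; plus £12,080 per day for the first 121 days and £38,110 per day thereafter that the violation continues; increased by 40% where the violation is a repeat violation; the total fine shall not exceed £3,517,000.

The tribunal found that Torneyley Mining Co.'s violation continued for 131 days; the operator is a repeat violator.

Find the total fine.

£2,585,352

First 121 days: 121 × £12,080 = £1,461,680
Remaining days: (131 − 121) × £38,110 = £381,100
Per-day component: £1,461,680 + £381,100 = £1,842,780
Base plus per-day: £3,900 + £1,842,780 = £1,846,680
Enhancement: 40% of £1,846,680 = £738,672
Enhanced fine: £1,846,680 + £738,672 = £2,585,352
Cap at £3,517,000: £2,585,352 is within the cap, no reduction.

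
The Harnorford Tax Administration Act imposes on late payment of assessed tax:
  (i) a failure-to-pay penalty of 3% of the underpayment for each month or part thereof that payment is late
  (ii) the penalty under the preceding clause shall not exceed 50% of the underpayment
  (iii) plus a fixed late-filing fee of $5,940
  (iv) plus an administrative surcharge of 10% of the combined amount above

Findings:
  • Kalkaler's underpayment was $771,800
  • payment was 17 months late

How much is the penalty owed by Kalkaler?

Accrued rate: 3% × 17 = 51%, capped at 50% → 50%
Failure-to-pay penalty: 50% of $771,800 = $385,900
Penalty before surcharge: $385,900 + $5,940 = $391,840
Administrative surcharge: 10% of $391,840 = $39,184
Total penalty: $391,840 + $39,184 = $431,024

$431,024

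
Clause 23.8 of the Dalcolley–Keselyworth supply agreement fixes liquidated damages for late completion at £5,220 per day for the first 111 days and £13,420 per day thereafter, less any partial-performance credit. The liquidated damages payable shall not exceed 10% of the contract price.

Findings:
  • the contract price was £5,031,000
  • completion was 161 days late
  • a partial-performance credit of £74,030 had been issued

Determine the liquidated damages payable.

First 111 days: 111 × £5,220 = £579,420
Remaining days: (161 − 111) × £13,420 = £671,000
Accrued per-day damages: £579,420 + £671,000 = £1,250,420
Less partial-performance credit: £1,250,420 − £74,030 = £1,176,390
Cap: 10% of £5,031,000 = £503,100
Cap at £503,100: £1,176,390 exceeds the cap → £503,100

Liquidated damages: £503,100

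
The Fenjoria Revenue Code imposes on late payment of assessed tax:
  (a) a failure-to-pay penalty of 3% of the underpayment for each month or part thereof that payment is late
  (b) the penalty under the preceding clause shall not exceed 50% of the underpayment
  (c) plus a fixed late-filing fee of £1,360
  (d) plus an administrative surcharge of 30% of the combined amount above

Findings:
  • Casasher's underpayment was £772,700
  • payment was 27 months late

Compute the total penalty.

£504,023

Accrued rate: 3% × 27 = 81%, capped at 50% → 50%
Failure-to-pay penalty: 50% of £772,700 = £386,350
Penalty before surcharge: £386,350 + £1,360 = £387,710
Administrative surcharge: 30% of £387,710 = £116,313
Total penalty: £387,710 + £116,313 = £504,023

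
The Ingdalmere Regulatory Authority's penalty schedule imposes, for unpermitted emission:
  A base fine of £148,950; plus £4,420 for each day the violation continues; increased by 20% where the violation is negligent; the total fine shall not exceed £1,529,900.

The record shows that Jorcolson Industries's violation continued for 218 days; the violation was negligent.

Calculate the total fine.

Per-day component: 218 × £4,420 = £963,560
Base plus per-day: £148,950 + £963,560 = £1,112,510
Enhancement: 20% of £1,112,510 = £222,502
Enhanced fine: £1,112,510 + £222,502 = £1,335,012
Cap at £1,529,900: £1,335,012 is within the cap, no reduction.

Civil penalty: £1,335,012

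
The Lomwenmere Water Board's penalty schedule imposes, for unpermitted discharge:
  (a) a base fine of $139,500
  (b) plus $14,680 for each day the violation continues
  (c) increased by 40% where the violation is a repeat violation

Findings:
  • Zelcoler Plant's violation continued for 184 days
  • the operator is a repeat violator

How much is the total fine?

$3,976,868

Per-day component: 184 × $14,680 = $2,701,120
Base plus per-day: $139,500 + $2,701,120 = $2,840,620
Enhancement: 40% of $2,840,620 = $1,136,248
Enhanced fine: $2,840,620 + $1,136,248 = $3,976,868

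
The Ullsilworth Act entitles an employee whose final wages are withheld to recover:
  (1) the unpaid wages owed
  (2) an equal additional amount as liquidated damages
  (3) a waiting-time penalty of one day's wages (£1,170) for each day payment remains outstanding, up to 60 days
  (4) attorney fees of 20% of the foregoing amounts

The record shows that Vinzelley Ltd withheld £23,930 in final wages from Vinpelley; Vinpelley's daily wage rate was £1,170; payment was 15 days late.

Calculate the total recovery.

£78,492

Liquidated damages (equal amount): £23,930
Penalty days: min(15, 60) = 15
Waiting-time penalty: 15 × £1,170 = £17,550
Subtotal: £23,930 + £23,930 + £17,550 = £65,410
Attorney fees: 20% of £65,410 = £13,082
Total award: £65,410 + £13,082 = £78,492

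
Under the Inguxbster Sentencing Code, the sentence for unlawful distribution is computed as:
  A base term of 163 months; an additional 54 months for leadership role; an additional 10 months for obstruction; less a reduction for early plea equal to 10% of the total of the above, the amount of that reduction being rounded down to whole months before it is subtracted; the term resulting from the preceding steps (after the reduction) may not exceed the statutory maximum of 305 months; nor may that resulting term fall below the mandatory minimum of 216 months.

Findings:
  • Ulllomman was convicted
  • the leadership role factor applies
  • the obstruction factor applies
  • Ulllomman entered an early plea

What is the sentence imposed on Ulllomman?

Leadership role enhancement: +54 months
Obstruction enhancement: +10 months
Adjusted term: 163 months + 54 months + 10 months = 227 months
Early plea reduction: 10% of 227 months = 22 months (rounded down)
After reduction: 227 − 22 = 205 months
Cap at 305 months: 205 months is within the cap, no reduction.
Minimum 216 months: 205 months is below the minimum → 216 months

216 months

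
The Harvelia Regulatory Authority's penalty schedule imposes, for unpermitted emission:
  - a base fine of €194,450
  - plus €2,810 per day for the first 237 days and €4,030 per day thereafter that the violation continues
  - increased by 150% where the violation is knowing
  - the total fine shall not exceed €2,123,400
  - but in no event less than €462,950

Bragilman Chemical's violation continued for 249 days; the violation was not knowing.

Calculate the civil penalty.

€908,780

First 237 days: 237 × €2,810 = €665,970
Remaining days: (249 − 237) × €4,030 = €48,360
Per-day component: €665,970 + €48,360 = €714,330
Base plus per-day: €194,450 + €714,330 = €908,780
The violation was not knowing: no 150% increase.
Cap at €2,123,400: €908,780 is within the cap, no reduction.
Minimum €462,950: €908,780 meets the minimum, no increase.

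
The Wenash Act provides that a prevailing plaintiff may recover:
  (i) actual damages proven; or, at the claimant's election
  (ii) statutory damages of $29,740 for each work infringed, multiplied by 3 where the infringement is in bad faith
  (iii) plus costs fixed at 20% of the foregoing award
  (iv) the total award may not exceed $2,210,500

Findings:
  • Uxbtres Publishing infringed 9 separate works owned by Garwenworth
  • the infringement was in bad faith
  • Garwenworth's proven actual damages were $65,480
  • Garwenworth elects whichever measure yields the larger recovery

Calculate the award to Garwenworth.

Award: $963,576

Statutory damages: 9 × $29,740 = $267,660
Trebled: 3 × $267,660 = $802,980
Greater of actual damages ($65,480) or enhanced statutory damages ($802,980): $802,980
Costs: 20% of $802,980 = $160,596
Award plus costs: $802,980 + $160,596 = $963,576
Cap at $2,210,500: $963,576 is within the cap, no reduction.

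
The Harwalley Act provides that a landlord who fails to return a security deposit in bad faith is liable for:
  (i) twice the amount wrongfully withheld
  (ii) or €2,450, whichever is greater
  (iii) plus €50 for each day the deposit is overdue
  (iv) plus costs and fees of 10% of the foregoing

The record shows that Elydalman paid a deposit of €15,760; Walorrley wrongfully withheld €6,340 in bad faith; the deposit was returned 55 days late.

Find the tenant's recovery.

€16,973

Doubled: 2 × €6,340 = €12,680
Minimum €2,450: €12,680 meets the minimum, no increase.
Late-return penalty: 55 × €50 = €2,750
Damages plus late penalty: €12,680 + €2,750 = €15,430
Costs and fees: 10% of €15,430 = €1,543
Total recovery: €15,430 + €1,543 = €16,973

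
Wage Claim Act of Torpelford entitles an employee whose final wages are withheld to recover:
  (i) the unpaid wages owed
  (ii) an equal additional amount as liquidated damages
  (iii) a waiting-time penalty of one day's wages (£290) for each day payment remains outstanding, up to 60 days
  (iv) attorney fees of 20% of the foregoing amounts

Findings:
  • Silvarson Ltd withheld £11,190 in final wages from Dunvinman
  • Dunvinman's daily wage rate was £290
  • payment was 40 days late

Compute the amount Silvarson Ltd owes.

Liquidated damages (equal amount): £11,190
Penalty days: min(40, 60) = 40
Waiting-time penalty: 40 × £290 = £11,600
Subtotal: £11,190 + £11,190 + £11,600 = £33,980
Attorney fees: 20% of £33,980 = £6,796
Total award: £33,980 + £6,796 = £40,776

£40,776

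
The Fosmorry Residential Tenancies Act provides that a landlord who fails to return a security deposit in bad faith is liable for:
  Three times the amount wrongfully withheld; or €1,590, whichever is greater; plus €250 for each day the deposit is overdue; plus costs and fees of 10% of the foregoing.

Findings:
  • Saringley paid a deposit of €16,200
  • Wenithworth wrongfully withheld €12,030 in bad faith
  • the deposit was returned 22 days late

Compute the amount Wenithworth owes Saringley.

€45,749

Trebled: 3 × €12,030 = €36,090
Minimum €1,590: €36,090 meets the minimum, no increase.
Late-return penalty: 22 × €250 = €5,500
Damages plus late penalty: €36,090 + €5,500 = €41,590
Costs and fees: 10% of €41,590 = €4,159
Total recovery: €41,590 + €4,159 = €45,749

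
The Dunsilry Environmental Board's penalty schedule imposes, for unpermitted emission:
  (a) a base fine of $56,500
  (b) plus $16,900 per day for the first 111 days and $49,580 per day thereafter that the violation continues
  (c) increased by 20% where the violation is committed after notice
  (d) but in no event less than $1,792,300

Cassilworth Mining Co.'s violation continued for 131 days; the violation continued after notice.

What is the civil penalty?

First 111 days: 111 × $16,900 = $1,875,900
Remaining days: (131 − 111) × $49,580 = $991,600
Per-day component: $1,875,900 + $991,600 = $2,867,500
Base plus per-day: $56,500 + $2,867,500 = $2,924,000
Enhancement: 20% of $2,924,000 = $584,800
Enhanced fine: $2,924,000 + $584,800 = $3,508,800
Minimum $1,792,300: $3,508,800 meets the minimum, no increase.

$3,508,800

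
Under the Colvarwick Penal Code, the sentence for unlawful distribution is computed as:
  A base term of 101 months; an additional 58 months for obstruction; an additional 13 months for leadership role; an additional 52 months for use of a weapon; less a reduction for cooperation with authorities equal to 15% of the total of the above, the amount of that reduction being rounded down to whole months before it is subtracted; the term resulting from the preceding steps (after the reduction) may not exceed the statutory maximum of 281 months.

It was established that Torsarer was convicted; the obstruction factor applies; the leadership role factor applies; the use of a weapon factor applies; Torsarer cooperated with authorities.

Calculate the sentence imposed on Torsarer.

191 months

Obstruction enhancement: +58 months
Leadership role enhancement: +13 months
Use of a weapon enhancement: +52 months
Adjusted term: 101 months + 58 months + 13 months + 52 months = 224 months
Cooperation with authorities reduction: 15% of 224 months = 33 months (rounded down)
After reduction: 224 − 33 = 191 months
Cap at 281 months: 191 months is within the cap, no reduction.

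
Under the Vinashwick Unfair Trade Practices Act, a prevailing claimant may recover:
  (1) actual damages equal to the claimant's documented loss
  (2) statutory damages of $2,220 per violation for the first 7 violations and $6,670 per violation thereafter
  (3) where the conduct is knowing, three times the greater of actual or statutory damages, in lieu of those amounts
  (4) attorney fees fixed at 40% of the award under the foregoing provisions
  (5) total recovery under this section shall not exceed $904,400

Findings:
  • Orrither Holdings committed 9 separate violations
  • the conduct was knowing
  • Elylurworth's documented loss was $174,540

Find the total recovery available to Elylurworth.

First 7 violations: 7 × $2,220 = $15,540
Remaining violations: (9 − 7) × $6,670 = $13,340
Statutory damages: $15,540 + $13,340 = $28,880
Greater of actual damages ($174,540) or statutory damages ($28,880): $174,540
Trebled: 3 × $174,540 = $523,620
Attorney fees: 40% of $523,620 = $209,448
Total before cap: $523,620 + $209,448 = $733,068
Cap at $904,400: $733,068 is within the cap, no reduction.

$733,068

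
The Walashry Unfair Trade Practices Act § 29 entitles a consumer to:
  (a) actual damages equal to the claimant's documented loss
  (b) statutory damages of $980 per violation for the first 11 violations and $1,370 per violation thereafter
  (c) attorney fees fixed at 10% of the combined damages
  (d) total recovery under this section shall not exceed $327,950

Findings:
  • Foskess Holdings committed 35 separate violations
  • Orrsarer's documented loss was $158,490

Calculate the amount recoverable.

First 11 violations: 11 × $980 = $10,780
Remaining violations: (35 − 11) × $1,370 = $32,880
Statutory damages: $10,780 + $32,880 = $43,660
Combined damages: $158,490 + $43,660 = $202,150
Attorney fees: 10% of $202,150 = $20,215
Total before cap: $202,150 + $20,215 = $222,365
Cap at $327,950: $222,365 is within the cap, no reduction.

$222,365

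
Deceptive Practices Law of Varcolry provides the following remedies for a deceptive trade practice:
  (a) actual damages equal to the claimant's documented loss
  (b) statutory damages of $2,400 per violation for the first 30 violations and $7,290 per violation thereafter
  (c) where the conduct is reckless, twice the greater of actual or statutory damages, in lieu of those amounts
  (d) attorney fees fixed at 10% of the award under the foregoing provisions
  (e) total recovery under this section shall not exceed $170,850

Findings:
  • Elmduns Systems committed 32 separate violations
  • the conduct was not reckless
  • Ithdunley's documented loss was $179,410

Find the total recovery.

First 30 violations: 30 × $2,400 = $72,000
Remaining violations: (32 − 30) × $7,290 = $14,580
Statutory damages: $72,000 + $14,580 = $86,580
Conduct not reckless: the in-lieu enhancement does not apply.
Actual plus statutory damages: $179,410 + $86,580 = $265,990
Attorney fees: 10% of $265,990 = $26,599
Total before cap: $265,990 + $26,599 = $292,589
Cap at $170,850: $292,589 exceeds the cap → $170,850

$170,850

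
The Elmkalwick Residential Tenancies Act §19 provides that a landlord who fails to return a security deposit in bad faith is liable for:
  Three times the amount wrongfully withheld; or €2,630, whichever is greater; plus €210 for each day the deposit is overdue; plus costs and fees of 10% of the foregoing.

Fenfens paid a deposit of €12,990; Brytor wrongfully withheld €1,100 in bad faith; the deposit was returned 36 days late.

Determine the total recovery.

Trebled: 3 × €1,100 = €3,300
Minimum €2,630: €3,300 meets the minimum, no increase.
Late-return penalty: 36 × €210 = €7,560
Damages plus late penalty: €3,300 + €7,560 = €10,860
Costs and fees: 10% of €10,860 = €1,086
Total recovery: €10,860 + €1,086 = €11,946

€11,946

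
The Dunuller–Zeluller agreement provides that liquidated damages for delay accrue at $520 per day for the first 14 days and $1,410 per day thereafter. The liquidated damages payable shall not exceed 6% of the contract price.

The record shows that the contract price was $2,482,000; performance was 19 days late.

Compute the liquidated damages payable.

First 14 days: 14 × $520 = $7,280
Remaining days: (19 − 14) × $1,410 = $7,050
Accrued per-day damages: $7,280 + $7,050 = $14,330
Cap: 6% of $2,482,000 = $148,920
Cap at $148,920: $14,330 is within the cap, no reduction.

$14,330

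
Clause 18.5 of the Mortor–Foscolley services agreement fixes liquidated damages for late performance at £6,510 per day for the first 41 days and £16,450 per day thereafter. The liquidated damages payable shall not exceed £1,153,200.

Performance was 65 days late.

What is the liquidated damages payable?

First 41 days: 41 × £6,510 = £266,910
Remaining days: (65 − 41) × £16,450 = £394,800
Accrued per-day damages: £266,910 + £394,800 = £661,710
Cap at £1,153,200: £661,710 is within the cap, no reduction.

£661,710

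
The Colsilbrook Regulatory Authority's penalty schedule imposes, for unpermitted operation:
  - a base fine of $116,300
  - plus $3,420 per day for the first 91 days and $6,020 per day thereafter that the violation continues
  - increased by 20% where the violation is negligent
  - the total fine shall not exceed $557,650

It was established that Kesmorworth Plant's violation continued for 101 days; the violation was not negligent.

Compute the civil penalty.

$487,720

First 91 days: 91 × $3,420 = $311,220
Remaining days: (101 − 91) × $6,020 = $60,200
Per-day component: $311,220 + $60,200 = $371,420
Base plus per-day: $116,300 + $371,420 = $487,720
The violation was not negligent: no 20% increase.
Cap at $557,650: $487,720 is within the cap, no reduction.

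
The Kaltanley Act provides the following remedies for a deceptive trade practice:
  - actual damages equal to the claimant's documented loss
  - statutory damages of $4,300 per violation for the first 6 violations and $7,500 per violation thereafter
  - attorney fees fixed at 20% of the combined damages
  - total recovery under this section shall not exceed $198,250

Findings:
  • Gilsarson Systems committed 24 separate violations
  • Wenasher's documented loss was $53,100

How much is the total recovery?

First 6 violations: 6 × $4,300 = $25,800
Remaining violations: (24 − 6) × $7,500 = $135,000
Statutory damages: $25,800 + $135,000 = $160,800
Combined damages: $53,100 + $160,800 = $213,900
Attorney fees: 20% of $213,900 = $42,780
Total before cap: $213,900 + $42,780 = $256,680
Cap at $198,250: $256,680 exceeds the cap → $198,250

$198,250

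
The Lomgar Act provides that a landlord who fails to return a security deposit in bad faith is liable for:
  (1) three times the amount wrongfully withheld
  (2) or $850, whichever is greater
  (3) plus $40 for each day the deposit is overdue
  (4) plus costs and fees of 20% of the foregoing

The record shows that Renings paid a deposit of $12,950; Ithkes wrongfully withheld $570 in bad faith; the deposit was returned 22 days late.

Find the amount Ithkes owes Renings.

$3,108

Trebled: 3 × $570 = $1,710
Minimum $850: $1,710 meets the minimum, no increase.
Late-return penalty: 22 × $40 = $880
Damages plus late penalty: $1,710 + $880 = $2,590
Costs and fees: 20% of $2,590 = $518
Total recovery: $2,590 + $518 = $3,108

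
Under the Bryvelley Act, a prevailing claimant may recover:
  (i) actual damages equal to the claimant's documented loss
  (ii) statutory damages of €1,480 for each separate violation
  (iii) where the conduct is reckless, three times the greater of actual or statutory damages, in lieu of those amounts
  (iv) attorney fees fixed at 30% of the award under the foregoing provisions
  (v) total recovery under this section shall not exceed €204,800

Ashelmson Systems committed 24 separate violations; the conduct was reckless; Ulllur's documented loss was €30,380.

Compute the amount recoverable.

Statutory damages: 24 × €1,480 = €35,520
Greater of actual damages (€30,380) or statutory damages (€35,520): €35,520
Trebled: 3 × €35,520 = €106,560
Attorney fees: 30% of €106,560 = €31,968
Total before cap: €106,560 + €31,968 = €138,528
Cap at €204,800: €138,528 is within the cap, no reduction.

€138,528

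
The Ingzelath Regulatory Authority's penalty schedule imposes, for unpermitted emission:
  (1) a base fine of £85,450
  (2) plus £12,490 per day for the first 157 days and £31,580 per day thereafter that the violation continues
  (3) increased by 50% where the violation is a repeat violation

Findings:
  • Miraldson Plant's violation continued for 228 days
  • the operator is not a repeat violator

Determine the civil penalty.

First 157 days: 157 × £12,490 = £1,960,930
Remaining days: (228 − 157) × £31,580 = £2,242,180
Per-day component: £1,960,930 + £2,242,180 = £4,203,110
Base plus per-day: £85,450 + £4,203,110 = £4,288,560
The operator is not a repeat violator: no 50% increase.

Civil penalty: £4,288,560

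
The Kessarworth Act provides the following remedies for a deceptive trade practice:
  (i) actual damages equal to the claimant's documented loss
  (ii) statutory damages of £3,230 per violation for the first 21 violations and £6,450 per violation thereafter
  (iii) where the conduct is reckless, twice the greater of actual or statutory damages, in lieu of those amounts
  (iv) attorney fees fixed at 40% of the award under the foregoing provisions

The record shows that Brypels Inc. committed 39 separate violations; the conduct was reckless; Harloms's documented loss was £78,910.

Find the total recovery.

First 21 violations: 21 × £3,230 = £67,830
Remaining violations: (39 − 21) × £6,450 = £116,100
Statutory damages: £67,830 + £116,100 = £183,930
Greater of actual damages (£78,910) or statutory damages (£183,930): £183,930
Doubled: 2 × £183,930 = £367,860
Attorney fees: 40% of £367,860 = £147,144
Total recovery: £367,860 + £147,144 = £515,004

£515,004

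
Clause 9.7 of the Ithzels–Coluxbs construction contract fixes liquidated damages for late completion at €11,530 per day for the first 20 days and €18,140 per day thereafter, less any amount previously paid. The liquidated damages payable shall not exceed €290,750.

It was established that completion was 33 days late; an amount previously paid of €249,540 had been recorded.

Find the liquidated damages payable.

First 20 days: 20 × €11,530 = €230,600
Remaining days: (33 − 20) × €18,140 = €235,820
Accrued per-day damages: €230,600 + €235,820 = €466,420
Less amount previously paid: €466,420 − €249,540 = €216,880
Cap at €290,750: €216,880 is within the cap, no reduction.

€216,880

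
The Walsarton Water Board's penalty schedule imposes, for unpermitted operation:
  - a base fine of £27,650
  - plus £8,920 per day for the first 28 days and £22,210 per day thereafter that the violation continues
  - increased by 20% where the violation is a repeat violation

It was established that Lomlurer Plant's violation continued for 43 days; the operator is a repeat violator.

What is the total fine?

First 28 days: 28 × £8,920 = £249,760
Remaining days: (43 − 28) × £22,210 = £333,150
Per-day component: £249,760 + £333,150 = £582,910
Base plus per-day: £27,650 + £582,910 = £610,560
Enhancement: 20% of £610,560 = £122,112
Enhanced fine: £610,560 + £122,112 = £732,672

£732,672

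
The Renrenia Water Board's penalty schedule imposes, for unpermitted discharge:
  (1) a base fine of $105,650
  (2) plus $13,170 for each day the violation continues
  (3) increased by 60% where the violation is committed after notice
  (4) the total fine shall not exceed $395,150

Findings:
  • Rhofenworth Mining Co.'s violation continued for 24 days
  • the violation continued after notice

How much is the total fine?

$395,150

Per-day component: 24 × $13,170 = $316,080
Base plus per-day: $105,650 + $316,080 = $421,730
Enhancement: 60% of $421,730 = $253,038
Enhanced fine: $421,730 + $253,038 = $674,768
Cap at $395,150: $674,768 exceeds the cap → $395,150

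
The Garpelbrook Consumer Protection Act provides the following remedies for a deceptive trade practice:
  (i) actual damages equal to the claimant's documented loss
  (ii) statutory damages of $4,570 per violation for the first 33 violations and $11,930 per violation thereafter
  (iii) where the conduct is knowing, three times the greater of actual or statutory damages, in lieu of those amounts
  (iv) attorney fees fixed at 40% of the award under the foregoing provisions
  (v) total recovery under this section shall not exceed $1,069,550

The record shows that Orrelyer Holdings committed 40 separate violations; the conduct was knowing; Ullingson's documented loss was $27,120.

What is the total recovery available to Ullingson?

$984,144

First 33 violations: 33 × $4,570 = $150,810
Remaining violations: (40 − 33) × $11,930 = $83,510
Statutory damages: $150,810 + $83,510 = $234,320
Greater of actual damages ($27,120) or statutory damages ($234,320): $234,320
Trebled: 3 × $234,320 = $702,960
Attorney fees: 40% of $702,960 = $281,184
Total before cap: $702,960 + $281,184 = $984,144
Cap at $1,069,550: $984,144 is within the cap, no reduction.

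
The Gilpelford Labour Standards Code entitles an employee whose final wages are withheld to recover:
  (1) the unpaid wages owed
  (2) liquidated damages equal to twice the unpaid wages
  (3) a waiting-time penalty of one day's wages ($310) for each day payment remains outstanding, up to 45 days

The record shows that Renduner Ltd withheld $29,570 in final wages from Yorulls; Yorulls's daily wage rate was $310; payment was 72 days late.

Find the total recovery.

Doubled: 2 × $29,570 = $59,140
Penalty days: min(72, 45) = 45
Waiting-time penalty: 45 × $310 = $13,950
Total award: $29,570 + $59,140 + $13,950 = $102,660

$102,660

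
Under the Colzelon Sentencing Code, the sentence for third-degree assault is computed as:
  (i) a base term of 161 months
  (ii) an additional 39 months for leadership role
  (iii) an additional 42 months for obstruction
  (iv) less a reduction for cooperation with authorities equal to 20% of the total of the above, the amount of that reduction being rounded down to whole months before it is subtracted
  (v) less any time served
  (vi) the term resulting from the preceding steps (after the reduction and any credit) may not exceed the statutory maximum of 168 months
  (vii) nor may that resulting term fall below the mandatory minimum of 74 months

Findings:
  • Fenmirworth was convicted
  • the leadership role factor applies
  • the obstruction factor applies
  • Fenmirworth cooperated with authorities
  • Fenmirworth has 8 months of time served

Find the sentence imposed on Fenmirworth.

Leadership role enhancement: +39 months
Obstruction enhancement: +42 months
Adjusted term: 161 months + 39 months + 42 months = 242 months
Cooperation with authorities reduction: 20% of 242 months = 48 months (rounded down)
After reduction: 242 − 48 = 194 months
Less time served: 194 months − 8 months = 186 months
Cap at 168 months: 186 months exceeds the cap → 168 months
Minimum 74 months: 168 months meets the minimum, no increase.

168 months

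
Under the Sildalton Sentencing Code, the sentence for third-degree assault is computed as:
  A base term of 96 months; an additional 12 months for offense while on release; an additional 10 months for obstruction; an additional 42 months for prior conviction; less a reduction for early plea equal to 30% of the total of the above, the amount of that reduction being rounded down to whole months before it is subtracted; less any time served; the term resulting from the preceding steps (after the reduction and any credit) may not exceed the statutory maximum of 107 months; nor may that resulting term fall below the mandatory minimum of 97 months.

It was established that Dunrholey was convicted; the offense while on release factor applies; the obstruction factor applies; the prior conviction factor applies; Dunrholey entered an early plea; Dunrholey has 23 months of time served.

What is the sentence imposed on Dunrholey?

Offense while on release enhancement: +12 months
Obstruction enhancement: +10 months
Prior conviction enhancement: +42 months
Adjusted term: 96 months + 12 months + 10 months + 42 months = 160 months
Early plea reduction: 30% of 160 months = 48 months (rounded down)
After reduction: 160 − 48 = 112 months
Less time served: 112 months − 23 months = 89 months
Cap at 107 months: 89 months is within the cap, no reduction.
Minimum 97 months: 89 months is below the minimum → 97 months

Sentence: 97 months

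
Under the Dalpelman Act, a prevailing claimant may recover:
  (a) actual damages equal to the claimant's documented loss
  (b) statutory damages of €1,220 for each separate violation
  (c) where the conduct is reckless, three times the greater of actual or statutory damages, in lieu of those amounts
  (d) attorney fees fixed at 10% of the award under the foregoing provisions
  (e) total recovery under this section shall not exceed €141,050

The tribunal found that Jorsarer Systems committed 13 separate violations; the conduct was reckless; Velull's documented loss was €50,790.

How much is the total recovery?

Total recovery: €141,050

Statutory damages: 13 × €1,220 = €15,860
Greater of actual damages (€50,790) or statutory damages (€15,860): €50,790
Trebled: 3 × €50,790 = €152,370
Attorney fees: 10% of €152,370 = €15,237
Total before cap: €152,370 + €15,237 = €167,607
Cap at €141,050: €167,607 exceeds the cap → €141,050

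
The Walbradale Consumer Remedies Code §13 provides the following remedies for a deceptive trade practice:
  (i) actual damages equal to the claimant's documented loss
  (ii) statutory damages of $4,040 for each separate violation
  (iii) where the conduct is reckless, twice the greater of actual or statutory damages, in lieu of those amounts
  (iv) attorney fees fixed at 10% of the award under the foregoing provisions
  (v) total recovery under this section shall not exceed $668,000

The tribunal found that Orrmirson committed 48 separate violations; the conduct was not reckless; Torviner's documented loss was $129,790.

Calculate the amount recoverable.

Total recovery: $356,081

Statutory damages: 48 × $4,040 = $193,920
Conduct not reckless: the in-lieu enhancement does not apply.
Actual plus statutory damages: $129,790 + $193,920 = $323,710
Attorney fees: 10% of $323,710 = $32,371
Total before cap: $323,710 + $32,371 = $356,081
Cap at $668,000: $356,081 is within the cap, no reduction.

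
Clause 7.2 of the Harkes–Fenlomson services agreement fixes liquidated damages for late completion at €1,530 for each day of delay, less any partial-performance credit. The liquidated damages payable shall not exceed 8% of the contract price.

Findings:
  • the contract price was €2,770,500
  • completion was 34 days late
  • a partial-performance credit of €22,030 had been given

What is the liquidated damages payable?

Per-day damages: 34 × €1,530 = €52,020
Less partial-performance credit: €52,020 − €22,030 = €29,990
Cap: 8% of €2,770,500 = €221,640
Cap at €221,640: €29,990 is within the cap, no reduction.

€29,990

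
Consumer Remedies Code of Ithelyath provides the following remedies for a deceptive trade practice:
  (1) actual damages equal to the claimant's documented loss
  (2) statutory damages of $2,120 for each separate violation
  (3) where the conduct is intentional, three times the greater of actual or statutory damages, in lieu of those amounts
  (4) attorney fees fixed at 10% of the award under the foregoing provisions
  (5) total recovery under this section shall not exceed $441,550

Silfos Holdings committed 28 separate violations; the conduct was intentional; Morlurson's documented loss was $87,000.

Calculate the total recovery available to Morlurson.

Statutory damages: 28 × $2,120 = $59,360
Greater of actual damages ($87,000) or statutory damages ($59,360): $87,000
Trebled: 3 × $87,000 = $261,000
Attorney fees: 10% of $261,000 = $26,100
Total before cap: $261,000 + $26,100 = $287,100
Cap at $441,550: $287,100 is within the cap, no reduction.

$287,100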